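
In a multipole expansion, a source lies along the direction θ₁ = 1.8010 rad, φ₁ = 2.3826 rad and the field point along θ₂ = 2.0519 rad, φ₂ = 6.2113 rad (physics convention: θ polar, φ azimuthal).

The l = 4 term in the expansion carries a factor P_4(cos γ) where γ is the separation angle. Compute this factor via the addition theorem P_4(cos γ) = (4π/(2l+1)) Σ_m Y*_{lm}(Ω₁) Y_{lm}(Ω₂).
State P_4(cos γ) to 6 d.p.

Expand P_4 via completeness: Σ_{m} conj(Y_{4,m}) at Ω₁ times Y_{4,m} at Ω₂ —
  [-4]  conj(Y_{4,-4})(Ω₁) = -0.395436-0.041923i ; Y_{4,-4}(Ω₂) = +0.262074+0.077505i ; Δ = -0.100384-0.041635i
  [-3]  conj(Y_{4,-3})(Ω₁) = -0.171052-0.200551i ; Y_{4,-3}(Ω₂) = -0.394166-0.086347i ; Δ = +0.050106+0.093820i
  [-2]  conj(Y_{4,-2})(Ω₁) = -0.010638+0.201256i ; Y_{4,-2}(Ω₂) = +0.129831+0.018796i ; Δ = -0.005164+0.025929i
  [-1]  conj(Y_{4,-1})(Ω₁) = -0.200968+0.190625i ; Y_{4,-1}(Ω₂) = +0.290549+0.020922i ; Δ = -0.062379+0.051181i
  [+0]  conj(Y_{4,0})(Ω₁) = +0.162164-0.000000i ; Y_{4,0}(Ω₂) = -0.192457+0.000000i ; Δ = -0.031210+0.000000i
  [+1]  conj(Y_{4,1})(Ω₁) = +0.200968+0.190625i ; Y_{4,1}(Ω₂) = -0.290549+0.020922i ; Δ = -0.062379-0.051181i
  [+2]  conj(Y_{4,2})(Ω₁) = -0.010638-0.201256i ; Y_{4,2}(Ω₂) = +0.129831-0.018796i ; Δ = -0.005164-0.025929i
  [+3]  conj(Y_{4,3})(Ω₁) = +0.171052-0.200551i ; Y_{4,3}(Ω₂) = +0.394166-0.086347i ; Δ = +0.050106-0.093820i
  [+4]  conj(Y_{4,4})(Ω₁) = -0.395436+0.041923i ; Y_{4,4}(Ω₂) = +0.262074-0.077505i ; Δ = -0.100384+0.041635i
Σ over m = -0.266853-0.000000i; ×(4π/9) → -0.372597-0.000000i. Real part: -0.372597

-0.372597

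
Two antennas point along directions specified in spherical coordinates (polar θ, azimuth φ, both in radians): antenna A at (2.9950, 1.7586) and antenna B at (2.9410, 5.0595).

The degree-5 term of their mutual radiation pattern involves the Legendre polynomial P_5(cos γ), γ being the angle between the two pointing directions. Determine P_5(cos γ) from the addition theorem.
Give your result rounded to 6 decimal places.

0.281025

Summing Y*_{l m}(θ₁,φ₁)·Y_{l m}(θ₂,φ₂) over m ∈ [−5, 5]; prefactor 4π/(2·5+1) = 1.142397:
  term(m=-5) = -0.00000 + 0.00000j   from Y*(Ω₁)=-0.00002 + 0.00002j, Y(Ω₂)=0.00014 - 0.00002j
  term(m=-4) = 0.00000 - 0.00000j   from Y*(Ω₁)=-0.00048 - 0.00045j, Y(Ω₂)=-0.00041 + 0.00223j
  term(m=-3) = -0.00016 + 0.00008j   from Y*(Ω₁)=0.00450 - 0.00712j, Y(Ω₂)=-0.01805 - 0.01056j
  term(m=-2) = 0.00816 - 0.00269j   from Y*(Ω₁)=0.06443 + 0.02540j, Y(Ω₂)=0.09531 - 0.07934j
  term(m=-1) = -0.15123 + 0.02430j   from Y*(Ω₁)=-0.06474 + 0.34067j, Y(Ω₂)=0.15026 + 0.41536j
  term(m=+0) = 0.53245 + 0.00000j   from Y*(Ω₁)=-0.79065 + 0.00000j, Y(Ω₂)=-0.67343 + 0.00000j
  term(m=+1) = -0.15123 - 0.02430j   from Y*(Ω₁)=0.06474 + 0.34067j, Y(Ω₂)=-0.15026 + 0.41536j
  term(m=+2) = 0.00816 + 0.00269j   from Y*(Ω₁)=0.06443 - 0.02540j, Y(Ω₂)=0.09531 + 0.07934j
  term(m=+3) = -0.00016 - 0.00008j   from Y*(Ω₁)=-0.00450 - 0.00712j, Y(Ω₂)=0.01805 - 0.01056j
  term(m=+4) = 0.00000 + 0.00000j   from Y*(Ω₁)=-0.00048 + 0.00045j, Y(Ω₂)=-0.00041 - 0.00223j
  term(m=+5) = -0.00000 - 0.00000j   from Y*(Ω₁)=0.00002 + 0.00002j, Y(Ω₂)=-0.00014 - 0.00002j
Accumulated sum 0.24600 + 0.00000j; after 4π/(2l+1) scaling, 0.28103 + 0.00000j ⇒ P_5 = 0.281025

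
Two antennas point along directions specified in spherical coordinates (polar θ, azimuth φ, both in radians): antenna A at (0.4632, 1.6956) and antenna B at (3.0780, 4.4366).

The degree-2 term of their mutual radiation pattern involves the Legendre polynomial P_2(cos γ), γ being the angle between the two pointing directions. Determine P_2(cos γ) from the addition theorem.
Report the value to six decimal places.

0.766747

Summing Y*_{l m}(θ₁,φ₁)·Y_{l m}(θ₂,φ₂) over m ∈ [−2, 2]; prefactor 4π/(2·2+1) = 2.513274:
  m=-2: Y*=(-0.074727, -0.019050)  Y=(-0.001329, -0.000817)  product (0.000084, 0.000086)
  m=-1: Y*=(-0.038441, 0.306410)  Y=(0.013342, -0.047145)  product (0.013933, 0.005900)
  m=+0: Y*=(0.441887, -0.000000)  Y=(0.626962, 0.000000)  product (0.277046, 0.000000)
  m=+1: Y*=(0.038441, 0.306410)  Y=(-0.013342, -0.047145)  product (0.013933, -0.005900)
  m=+2: Y*=(-0.074727, 0.019050)  Y=(-0.001329, 0.000817)  product (0.000084, -0.000086)
Accumulated sum (0.305079, -0.000000); after 4π/(2l+1) scaling, (0.766747, -0.000000) ⇒ P_2 = 0.766747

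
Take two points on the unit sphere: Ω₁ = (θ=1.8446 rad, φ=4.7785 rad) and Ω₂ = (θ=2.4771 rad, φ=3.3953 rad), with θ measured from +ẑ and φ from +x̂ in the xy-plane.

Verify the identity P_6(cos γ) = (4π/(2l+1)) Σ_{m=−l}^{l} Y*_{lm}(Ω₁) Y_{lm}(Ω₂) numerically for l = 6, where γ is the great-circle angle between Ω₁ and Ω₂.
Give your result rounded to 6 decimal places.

0.175369

Term-by-term m-sum for l=6 (normalisation 4π/13 = 0.966644):
  m=-6: Y*=-0.354813-0.148620i  Y=+0.001289-0.026533i  product -0.004401+0.009223i
  m=-5: Y*=-0.121474+0.354003i  Y=+0.034970-0.112149i  product +0.035453+0.026003i
  m=-4: Y*=-0.057915-0.015683i  Y=+0.158390-0.254914i  product -0.013171+0.012279i
  m=-3: Y*=-0.068000+0.338349i  Y=+0.332340-0.316583i  product +0.084517+0.133974i
  m=-2: Y*=+0.041787+0.005558i  Y=+0.272677-0.151600i  product +0.012237-0.004820i
  m=-1: Y*=-0.021135+0.319218i  Y=-0.177667+0.046068i  product -0.010951-0.057688i
  m=+0: Y*=+0.068868-0.000000i  Y=-0.376778+0.000000i  product -0.025948+0.000000i
  m=+1: Y*=+0.021135+0.319218i  Y=+0.177667+0.046068i  product -0.010951+0.057688i
  m=+2: Y*=+0.041787-0.005558i  Y=+0.272677+0.151600i  product +0.012237+0.004820i
  m=+3: Y*=+0.068000+0.338349i  Y=-0.332340-0.316583i  product +0.084517-0.133974i
  m=+4: Y*=-0.057915+0.015683i  Y=+0.158390+0.254914i  product -0.013171-0.012279i
  m=+5: Y*=+0.121474+0.354003i  Y=-0.034970-0.112149i  product +0.035453-0.026003i
  m=+6: Y*=-0.354813+0.148620i  Y=+0.001289+0.026533i  product -0.004401-0.009223i
Total Σ_m = +0.181421+0.000000i. Multiply by 0.966644: +0.175369+0.000000i. P_6(cos γ) = 0.175369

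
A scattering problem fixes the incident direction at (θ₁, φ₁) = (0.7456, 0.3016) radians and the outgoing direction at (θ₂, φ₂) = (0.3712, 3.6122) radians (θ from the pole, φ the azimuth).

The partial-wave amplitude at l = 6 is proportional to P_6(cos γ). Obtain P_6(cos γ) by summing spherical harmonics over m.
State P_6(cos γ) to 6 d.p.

Summing Y*_{l m}(θ₁,φ₁)·Y_{l m}(θ₂,φ₂) over m ∈ [−6, 6]; prefactor 4π/(2·6+1) = 0.966644:
  m=-6: (-0.011140, 0.045760) × (-0.001045, -0.000344) = (0.000027, -0.000044)  (running Σ = (0.000027, -0.000044))
  m=-5: (0.011087, 0.176330) × (0.006903, 0.006947) = (-0.001148, 0.001294)  (running Σ = (-0.001121, 0.001250))
  m=-4: (0.132981, 0.348637) × (-0.016197, -0.050283) = (0.015376, -0.012334)  (running Σ = (0.014255, -0.011083))
  m=-3: (0.271176, 0.345114) × (-0.030053, 0.187447) = (-0.072840, 0.040459)  (running Σ = (-0.058585, 0.029376))
  m=-2: (0.110916, 0.076404) × (0.258776, -0.355230) = (0.055843, -0.019629)  (running Σ = (-0.002741, 0.009747))
  m=-1: (-0.309506, -0.096284) × (-0.475952, 0.242131) = (0.170624, -0.029114)  (running Σ = (0.167882, -0.019368))
  m=0: (-0.239766, -0.000000) × (-0.005526, 0.000000) = (0.001325, 0.000000)  (running Σ = (0.169207, -0.019368))
  m=1: (0.309506, -0.096284) × (0.475952, 0.242131) = (0.170624, 0.029114)  (running Σ = (0.339831, 0.009747))
  m=2: (0.110916, -0.076404) × (0.258776, 0.355230) = (0.055843, 0.019629)  (running Σ = (0.395674, 0.029376))
  m=3: (-0.271176, 0.345114) × (0.030053, 0.187447) = (-0.072840, -0.040459)  (running Σ = (0.322834, -0.011083))
  m=4: (0.132981, -0.348637) × (-0.016197, 0.050283) = (0.015376, 0.012334)  (running Σ = (0.338210, 0.001250))
  m=5: (-0.011087, 0.176330) × (-0.006903, 0.006947) = (-0.001148, -0.001294)  (running Σ = (0.337062, -0.000044))
  m=6: (-0.011140, -0.045760) × (-0.001045, 0.000344) = (0.000027, 0.000044)  (running Σ = (0.337089, -0.000000))
Σ over m = (0.337089, -0.000000); ×(4π/13) → (0.325845, -0.000000). Real part: 0.325845

0.325845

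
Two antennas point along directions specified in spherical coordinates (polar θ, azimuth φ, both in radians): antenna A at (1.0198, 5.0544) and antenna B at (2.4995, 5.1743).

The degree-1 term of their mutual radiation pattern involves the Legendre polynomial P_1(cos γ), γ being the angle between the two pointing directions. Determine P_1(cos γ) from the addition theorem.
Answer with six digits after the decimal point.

Summing Y*_{l m}(θ₁,φ₁)·Y_{l m}(θ₂,φ₂) over m ∈ [−1, 1]; prefactor 4π/(2·1+1) = 4.188790:
  [-1]  conj(Y_{1,-1})(Ω₁) = (0.098724, -0.277313) ; Y_{1,-1}(Ω₂) = (0.092210, 0.185224) ; Δ = (0.060468, -0.007285)
  [+0]  conj(Y_{1,0})(Ω₁) = (0.255801, -0.000000) ; Y_{1,0}(Ω₂) = (-0.391295, 0.000000) ; Δ = (-0.100094, 0.000000)
  [+1]  conj(Y_{1,1})(Ω₁) = (-0.098724, -0.277313) ; Y_{1,1}(Ω₂) = (-0.092210, 0.185224) ; Δ = (0.060468, 0.007285)
Accumulated sum (0.020843, 0.000000); after 4π/(2l+1) scaling, (0.087307, 0.000000) ⇒ P_1 = 0.087307

0.087307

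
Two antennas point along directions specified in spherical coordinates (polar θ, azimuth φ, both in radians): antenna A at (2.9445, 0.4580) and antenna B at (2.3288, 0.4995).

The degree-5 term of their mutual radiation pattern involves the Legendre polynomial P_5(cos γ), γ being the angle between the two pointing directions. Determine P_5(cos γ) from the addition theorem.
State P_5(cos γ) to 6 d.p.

Addition theorem: P_5(cos γ) = (4π/11) Σ_m Y*_{lm}(Ω₁) Y_{lm}(Ω₂), m = −5…5:
  m=-5: Y*=-0.000088+0.000101i  Y=-0.074963-0.056292i  product +0.000012-0.000003i
  m=-4: Y*=+0.000547-0.002044i  Y=+0.116276+0.255416i  product +0.000586-0.000098i
  m=-3: Y*=+0.003888+0.019500i  Y=+0.031138-0.429949i  product +0.008505-0.001064i
  m=-2: Y*=-0.073156-0.095280i  Y=-0.138941+0.215913i  product +0.030737-0.002557i
  m=-1: Y*=+0.391368+0.192929i  Y=-0.189049+0.103155i  product -0.093889+0.003899i
  m=+0: Y*=-0.681844-0.000000i  Y=+0.322493+0.000000i  product -0.219890-0.000000i
  m=+1: Y*=-0.391368+0.192929i  Y=+0.189049+0.103155i  product -0.093889-0.003899i
  m=+2: Y*=-0.073156+0.095280i  Y=-0.138941-0.215913i  product +0.030737+0.002557i
  m=+3: Y*=-0.003888+0.019500i  Y=-0.031138-0.429949i  product +0.008505+0.001064i
  m=+4: Y*=+0.000547+0.002044i  Y=+0.116276-0.255416i  product +0.000586+0.000098i
  m=+5: Y*=+0.000088+0.000101i  Y=+0.074963-0.056292i  product +0.000012+0.000003i
Total Σ_m = -0.327990-0.000000i. Multiply by 1.142397: -0.374694-0.000000i. P_5(cos γ) = -0.374694

-0.374694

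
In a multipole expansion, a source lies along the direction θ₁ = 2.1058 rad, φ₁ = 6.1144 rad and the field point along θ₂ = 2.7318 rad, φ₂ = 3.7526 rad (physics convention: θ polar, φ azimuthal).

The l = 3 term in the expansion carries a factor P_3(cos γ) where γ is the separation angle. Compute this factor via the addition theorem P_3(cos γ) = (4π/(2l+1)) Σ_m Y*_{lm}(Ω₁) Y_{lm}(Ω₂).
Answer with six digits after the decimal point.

Expand P_3 via completeness: Σ_{m} conj(Y_{3,m}) at Ω₁ times Y_{3,m} at Ω₂ —
  m=-3: 0.23229 - 0.12883j × 0.00684 + 0.02548j = 0.00487 + 0.00504j  (running Σ = 0.00487 + 0.00504j)
  m=-2: -0.36385 + 0.12771j × -0.05085 + 0.13984j = 0.00064 - 0.05737j  (running Σ = 0.00552 - 0.05233j)
  m=-1: 0.08214 - 0.01400j × -0.33815 + 0.23685j = -0.02446 + 0.02419j  (running Σ = -0.01895 - 0.02815j)
  m=0: 0.32350 + 0.00000j × -0.41289 + 0.00000j = -0.13357 + 0.00000j  (running Σ = -0.15252 - 0.02815j)
  m=1: -0.08214 - 0.01400j × 0.33815 + 0.23685j = -0.02446 - 0.02419j  (running Σ = -0.17698 - 0.05233j)
  m=2: -0.36385 - 0.12771j × -0.05085 - 0.13984j = 0.00064 + 0.05737j  (running Σ = -0.17633 + 0.00504j)
  m=3: -0.23229 - 0.12883j × -0.00684 + 0.02548j = 0.00487 - 0.00504j  (running Σ = -0.17146 - 0.00000j)
Σ over m = -0.17146 - 0.00000j; ×(4π/7) → -0.30781 - 0.00000j. Real part: -0.307809

-0.307809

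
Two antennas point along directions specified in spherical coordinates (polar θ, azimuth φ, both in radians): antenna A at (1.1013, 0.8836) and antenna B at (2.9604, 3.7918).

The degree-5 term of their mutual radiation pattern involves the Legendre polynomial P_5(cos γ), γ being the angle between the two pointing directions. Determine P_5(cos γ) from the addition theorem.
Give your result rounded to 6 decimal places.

0.156043

Summing Y*_{l m}(θ₁,φ₁)·Y_{l m}(θ₂,φ₂) over m ∈ [−5, 5]; prefactor 4π/(2·5+1) = 1.142397:
  [-5]  conj(Y_{5,-5})(Ω₁) = -0.07596 - 0.25054j ; Y_{5,-5}(Ω₂) = 0.00009 - 0.00001j ; Δ = -0.00001 - 0.00002j
  [-4]  conj(Y_{5,-4})(Ω₁) = -0.38802 - 0.16077j ; Y_{5,-4}(Ω₂) = 0.00131 + 0.00078j ; Δ = -0.00038 - 0.00051j
  [-3]  conj(Y_{5,-3})(Ω₁) = -0.18227 + 0.09741j ; Y_{5,-3}(Ω₂) = 0.00579 + 0.01449j ; Δ = -0.00247 - 0.00208j
  [-2]  conj(Y_{5,-2})(Ω₁) = 0.04592 - 0.23081j ; Y_{5,-2}(Ω₂) = -0.02751 + 0.09925j ; Δ = 0.02164 + 0.01091j
  [-1]  conj(Y_{5,-1})(Ω₁) = -0.17863 - 0.21767j ; Y_{5,-1}(Ω₂) = -0.32676 + 0.24851j ; Δ = 0.11246 + 0.02674j
  [+0]  conj(Y_{5,0})(Ω₁) = 0.17519 + 0.00000j ; Y_{5,0}(Ω₂) = -0.71874 + 0.00000j ; Δ = -0.12591 + 0.00000j
  [+1]  conj(Y_{5,1})(Ω₁) = 0.17863 - 0.21767j ; Y_{5,1}(Ω₂) = 0.32676 + 0.24851j ; Δ = 0.11246 - 0.02674j
  [+2]  conj(Y_{5,2})(Ω₁) = 0.04592 + 0.23081j ; Y_{5,2}(Ω₂) = -0.02751 - 0.09925j ; Δ = 0.02164 - 0.01091j
  [+3]  conj(Y_{5,3})(Ω₁) = 0.18227 + 0.09741j ; Y_{5,3}(Ω₂) = -0.00579 + 0.01449j ; Δ = -0.00247 + 0.00208j
  [+4]  conj(Y_{5,4})(Ω₁) = -0.38802 + 0.16077j ; Y_{5,4}(Ω₂) = 0.00131 - 0.00078j ; Δ = -0.00038 + 0.00051j
  [+5]  conj(Y_{5,5})(Ω₁) = 0.07596 - 0.25054j ; Y_{5,5}(Ω₂) = -0.00009 - 0.00001j ; Δ = -0.00001 + 0.00002j
Total Σ_m = 0.13659 - 0.00000j. Multiply by 1.142397: 0.15604 - 0.00000j. P_5(cos γ) = 0.156043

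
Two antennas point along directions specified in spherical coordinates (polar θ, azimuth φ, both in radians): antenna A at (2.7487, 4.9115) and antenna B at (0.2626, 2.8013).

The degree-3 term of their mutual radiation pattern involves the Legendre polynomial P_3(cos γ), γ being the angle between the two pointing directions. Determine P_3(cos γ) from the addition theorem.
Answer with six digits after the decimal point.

-0.682856

Expand P_3 via completeness: Σ_{m} conj(Y_{3,m}) at Ω₁ times Y_{3,m} at Ω₂ —
  m=-3: -0.01317 + 0.01936j × -0.00381 - 0.00622j = 0.00017 + 0.00001j  (running Σ = 0.00017 + 0.00001j)
  m=-2: 0.12756 + 0.05367j × 0.05169 + 0.04185j = 0.00435 + 0.00811j  (running Σ = 0.00452 + 0.00812j)
  m=-1: 0.07996 - 0.39626j × -0.28969 - 0.10257j = -0.06381 + 0.10659j  (running Σ = -0.05929 + 0.11471j)
  m=0: -0.43682 + 0.00000j × 0.59934 + 0.00000j = -0.26180 + 0.00000j  (running Σ = -0.32109 + 0.11471j)
  m=1: -0.07996 - 0.39626j × 0.28969 - 0.10257j = -0.06381 - 0.10659j  (running Σ = -0.38490 + 0.00812j)
  m=2: 0.12756 - 0.05367j × 0.05169 - 0.04185j = 0.00435 - 0.00811j  (running Σ = -0.38055 + 0.00001j)
  m=3: 0.01317 + 0.01936j × 0.00381 - 0.00622j = 0.00017 - 0.00001j  (running Σ = -0.38038 - 0.00000j)
Σ over m = -0.38038 - 0.00000j; ×(4π/7) → -0.68286 - 0.00000j. Real part: -0.682856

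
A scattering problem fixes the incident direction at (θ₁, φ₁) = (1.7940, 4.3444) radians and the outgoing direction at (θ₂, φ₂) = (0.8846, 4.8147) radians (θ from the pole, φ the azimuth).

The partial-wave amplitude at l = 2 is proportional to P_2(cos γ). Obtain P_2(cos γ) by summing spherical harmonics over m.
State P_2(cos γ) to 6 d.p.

-0.074972

Term-by-term m-sum for l=2 (normalisation 4π/5 = 2.513274):
  term(m=-2) = (0.050051, -0.068618)   from Y*(Ω₁)=(-0.272269, 0.246605), Y(Ω₂)=(-0.226382, 0.046980)
  term(m=-1) = (-0.056297, 0.028618)   from Y*(Ω₁)=(0.059992, 0.155601), Y(Ω₂)=(0.038677, 0.376716)
  term(m=+0) = (-0.017339, -0.000000)   from Y*(Ω₁)=(-0.269031, -0.000000), Y(Ω₂)=(0.064448, 0.000000)
  term(m=+1) = (-0.056297, -0.028618)   from Y*(Ω₁)=(-0.059992, 0.155601), Y(Ω₂)=(-0.038677, 0.376716)
  term(m=+2) = (0.050051, 0.068618)   from Y*(Ω₁)=(-0.272269, -0.246605), Y(Ω₂)=(-0.226382, -0.046980)
Σ over m = (-0.029830, 0.000000); ×(4π/5) → (-0.074972, 0.000000). Real part: -0.074972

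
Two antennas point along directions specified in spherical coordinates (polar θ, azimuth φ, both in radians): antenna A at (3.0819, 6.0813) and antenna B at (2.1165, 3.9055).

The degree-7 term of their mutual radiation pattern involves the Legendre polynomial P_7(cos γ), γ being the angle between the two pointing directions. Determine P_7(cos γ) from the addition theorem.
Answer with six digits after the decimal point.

0.200800

Expand P_7 via completeness: Σ_{m} conj(Y_{7,m}) at Ω₁ times Y_{7,m} at Ω₂ —
  m=-7: 0.00000 - 0.00000j × -0.09887 - 0.13420j = -0.00000 + 0.00000j  (running Σ = -0.00000 + 0.00000j)
  m=-6: -0.00000 + 0.00000j × 0.04870 - 0.37558j = 0.00000 + 0.00000j  (running Σ = 0.00000 + 0.00000j)
  m=-5: 0.00000 - 0.00000j × 0.32625 - 0.26272j = -0.00000 - 0.00000j  (running Σ = -0.00000 - 0.00000j)
  m=-4: -0.00006 + 0.00007j × 0.10168 + 0.00876j = -0.00001 + 0.00001j  (running Σ = -0.00001 + 0.00000j)
  m=-3: 0.00153 - 0.00106j × -0.20076 - 0.22848j = -0.00055 - 0.00014j  (running Σ = -0.00056 - 0.00013j)
  m=-2: -0.02422 + 0.01035j × 0.01085 - 0.25221j = 0.00235 + 0.00622j  (running Σ = 0.00179 + 0.00609j)
  m=-1: 0.23322 - 0.04773j × -0.15109 + 0.14473j = -0.02833 + 0.04097j  (running Σ = -0.02654 + 0.04706j)
  m=0: -1.03871 + 0.00000j × -0.28185 + 0.00000j = 0.29277 + 0.00000j  (running Σ = 0.26623 + 0.04706j)
  m=1: -0.23322 - 0.04773j × 0.15109 + 0.14473j = -0.02833 - 0.04097j  (running Σ = 0.23790 + 0.00609j)
  m=2: -0.02422 - 0.01035j × 0.01085 + 0.25221j = 0.00235 - 0.00622j  (running Σ = 0.24024 - 0.00013j)
  m=3: -0.00153 - 0.00106j × 0.20076 - 0.22848j = -0.00055 + 0.00014j  (running Σ = 0.23969 + 0.00000j)
  m=4: -0.00006 - 0.00007j × 0.10168 - 0.00876j = -0.00001 - 0.00001j  (running Σ = 0.23969 - 0.00000j)
  m=5: -0.00000 - 0.00000j × -0.32625 - 0.26272j = -0.00000 + 0.00000j  (running Σ = 0.23969 + 0.00000j)
  m=6: -0.00000 - 0.00000j × 0.04870 + 0.37558j = 0.00000 - 0.00000j  (running Σ = 0.23969 + 0.00000j)
  m=7: -0.00000 - 0.00000j × 0.09887 - 0.13420j = -0.00000 - 0.00000j  (running Σ = 0.23969 + 0.00000j)
Σ over m = 0.23969 + 0.00000j; ×(4π/15) → 0.20080 + 0.00000j. Real part: 0.200800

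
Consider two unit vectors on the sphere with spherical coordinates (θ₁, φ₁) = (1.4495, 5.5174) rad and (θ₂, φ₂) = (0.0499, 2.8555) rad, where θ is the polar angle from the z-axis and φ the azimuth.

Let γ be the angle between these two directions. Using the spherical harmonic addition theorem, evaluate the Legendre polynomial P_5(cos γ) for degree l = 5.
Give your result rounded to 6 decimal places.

Addition theorem: P_5(cos γ) = (4π/11) Σ_m Y*_{lm}(Ω₁) Y_{lm}(Ω₂), m = −5…5:
  term(m=-5) = (0.000000, 0.000000)   from Y*(Ω₁)=(-0.345760, 0.283821), Y(Ω₂)=(-0.000000, -0.000000)
  term(m=-4) = (-0.000001, -0.000001)   from Y*(Ω₁)=(-0.171900, -0.013514), Y(Ω₂)=(0.000004, 0.000008)
  term(m=-3) = (0.000013, -0.000100)   from Y*(Ω₁)=(0.195164, 0.219596), Y(Ω₂)=(-0.000224, -0.000259)
  term(m=-2) = (-0.000931, 0.001327)   from Y*(Ω₁)=(-0.007576, 0.193040), Y(Ω₂)=(0.007055, 0.004544)
  term(m=-1) = (-0.028570, 0.014863)   from Y*(Ω₁)=(0.183232, -0.176182), Y(Ω₂)=(-0.121543, -0.035753)
  term(m=+0) = (0.181761, 0.000000)   from Y*(Ω₁)=(0.197952, -0.000000), Y(Ω₂)=(0.918210, 0.000000)
  term(m=+1) = (-0.028570, -0.014863)   from Y*(Ω₁)=(-0.183232, -0.176182), Y(Ω₂)=(0.121543, -0.035753)
  term(m=+2) = (-0.000931, -0.001327)   from Y*(Ω₁)=(-0.007576, -0.193040), Y(Ω₂)=(0.007055, -0.004544)
  term(m=+3) = (0.000013, 0.000100)   from Y*(Ω₁)=(-0.195164, 0.219596), Y(Ω₂)=(0.000224, -0.000259)
  term(m=+4) = (-0.000001, 0.000001)   from Y*(Ω₁)=(-0.171900, 0.013514), Y(Ω₂)=(0.000004, -0.000008)
  term(m=+5) = (0.000000, -0.000000)   from Y*(Ω₁)=(0.345760, 0.283821), Y(Ω₂)=(0.000000, -0.000000)
Accumulated sum (0.122786, 0.000000); after 4π/(2l+1) scaling, (0.140271, 0.000000) ⇒ P_5 = 0.140271

0.140271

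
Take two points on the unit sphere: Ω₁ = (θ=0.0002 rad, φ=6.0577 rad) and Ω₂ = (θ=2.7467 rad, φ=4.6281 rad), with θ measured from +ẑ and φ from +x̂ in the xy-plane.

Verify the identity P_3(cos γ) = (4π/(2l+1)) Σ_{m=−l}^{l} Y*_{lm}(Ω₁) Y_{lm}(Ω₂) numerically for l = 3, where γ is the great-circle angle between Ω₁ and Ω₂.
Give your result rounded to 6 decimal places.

Summing Y*_{l m}(θ₁,φ₁)·Y_{l m}(θ₂,φ₂) over m ∈ [−3, 3]; prefactor 4π/(2·3+1) = 1.795196:
  m=-3: Y*=(0.000000, -0.000000)  Y=(0.005943, -0.023000)  product (-0.000000, -0.000000)
  m=-2: Y*=(0.000000, -0.000000)  Y=(0.137635, 0.023425)  product (0.000000, -0.000000)
  m=-1: Y*=(0.000252, -0.000058)  Y=(-0.034123, 0.403877)  product (0.000015, 0.000104)
  m=+0: Y*=(0.746353, -0.000000)  Y=(-0.434013, 0.000000)  product (-0.323926, 0.000000)
  m=+1: Y*=(-0.000252, -0.000058)  Y=(0.034123, 0.403877)  product (0.000015, -0.000104)
  m=+2: Y*=(0.000000, 0.000000)  Y=(0.137635, -0.023425)  product (0.000000, 0.000000)
  m=+3: Y*=(-0.000000, -0.000000)  Y=(-0.005943, -0.023000)  product (-0.000000, 0.000000)
Accumulated sum (-0.323897, 0.000000); after 4π/(2l+1) scaling, (-0.581458, 0.000000) ⇒ P_3 = -0.581458

-0.581458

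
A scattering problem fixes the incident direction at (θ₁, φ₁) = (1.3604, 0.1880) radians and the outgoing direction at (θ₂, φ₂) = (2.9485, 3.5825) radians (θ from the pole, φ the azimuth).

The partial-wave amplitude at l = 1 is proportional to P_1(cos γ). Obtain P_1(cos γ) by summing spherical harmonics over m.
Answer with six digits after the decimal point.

-0.386660

Addition theorem: P_1(cos γ) = (4π/3) Σ_m Y*_{lm}(Ω₁) Y_{lm}(Ω₂), m = −1…1:
  term(m=-1) = -0.021688+0.005605i   from Y*(Ω₁)=+0.331922+0.063147i, Y(Ω₂)=-0.059958+0.028294i
  term(m=+0) = -0.048932+0.000000i   from Y*(Ω₁)=+0.102043-0.000000i, Y(Ω₂)=-0.479522+0.000000i
  term(m=+1) = -0.021688-0.005605i   from Y*(Ω₁)=-0.331922+0.063147i, Y(Ω₂)=+0.059958+0.028294i
Σ over m = -0.092308+0.000000i; ×(4π/3) → -0.386660+0.000000i. Real part: -0.386660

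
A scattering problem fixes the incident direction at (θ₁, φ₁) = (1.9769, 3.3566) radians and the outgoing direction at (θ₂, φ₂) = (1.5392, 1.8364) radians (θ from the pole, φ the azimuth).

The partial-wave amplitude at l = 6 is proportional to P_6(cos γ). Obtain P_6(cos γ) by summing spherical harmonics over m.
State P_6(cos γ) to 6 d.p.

-0.304958

Term-by-term m-sum for l=6 (normalisation 4π/13 = 0.966644):
  m=-6: (0.080459, 0.279014) × (0.010993, 0.481514) = (-0.133465, 0.041809)  (running Σ = (-0.133465, 0.041809))
  m=-5: (0.205764, 0.380475) × (-0.051188, -0.012677) = (-0.005709, -0.022084)  (running Σ = (-0.139174, 0.019725))
  m=-4: (0.118799, 0.138000) × (-0.171419, 0.307624) = (-0.062816, 0.012890)  (running Σ = (-0.201990, 0.032615))
  m=-3: (-0.204606, -0.153941) × (-0.043921, -0.042930) = (0.002378, 0.015545)  (running Σ = (-0.199612, 0.048159))
  m=-2: (-0.251171, -0.115197) × (-0.275503, 0.161869) = (0.087845, -0.008920)  (running Σ = (-0.111767, 0.039240))
  m=-1: (0.163897, 0.035792) × (-0.016971, -0.062385) = (-0.000549, -0.010832)  (running Σ = (-0.112316, 0.028407))
  m=0: (0.291931, -0.000000) × (-0.311205, 0.000000) = (-0.090850, 0.000000)  (running Σ = (-0.203166, 0.028407))
  m=1: (-0.163897, 0.035792) × (0.016971, -0.062385) = (-0.000549, 0.010832)  (running Σ = (-0.203714, 0.039240))
  m=2: (-0.251171, 0.115197) × (-0.275503, -0.161869) = (0.087845, 0.008920)  (running Σ = (-0.115869, 0.048159))
  m=3: (0.204606, -0.153941) × (0.043921, -0.042930) = (0.002378, -0.015545)  (running Σ = (-0.113491, 0.032615))
  m=4: (0.118799, -0.138000) × (-0.171419, -0.307624) = (-0.062816, -0.012890)  (running Σ = (-0.176308, 0.019725))
  m=5: (-0.205764, 0.380475) × (0.051188, -0.012677) = (-0.005709, 0.022084)  (running Σ = (-0.182017, 0.041809))
  m=6: (0.080459, -0.279014) × (0.010993, -0.481514) = (-0.133465, -0.041809)  (running Σ = (-0.315482, 0.000000))
Σ over m = (-0.315482, 0.000000); ×(4π/13) → (-0.304958, 0.000000). Real part: -0.304958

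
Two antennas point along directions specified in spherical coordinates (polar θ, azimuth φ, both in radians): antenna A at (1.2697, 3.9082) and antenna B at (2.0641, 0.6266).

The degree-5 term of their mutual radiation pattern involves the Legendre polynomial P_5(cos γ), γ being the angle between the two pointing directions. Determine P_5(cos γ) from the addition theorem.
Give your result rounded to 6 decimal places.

Expand P_5 via completeness: Σ_{m} conj(Y_{5,m}) at Ω₁ times Y_{5,m} at Ω₂ —
  term(m=-5) = -0.06938 - 0.05844j   from Y*(Ω₁)=0.28403 + 0.23511j, Y(Ω₂)=-0.24601 - 0.00211j
  term(m=-4) = -0.12831 - 0.08045j   from Y*(Ω₁)=-0.36105 + 0.02719j, Y(Ω₂)=0.33669 + 0.24817j
  term(m=-3) = 0.01380 + 0.00616j   from Y*(Ω₁)=-0.04184 + 0.04684j, Y(Ω₂)=-0.07319 - 0.22926j
  term(m=-2) = -0.06608 - 0.01900j   from Y*(Ω₁)=-0.01268 - 0.33722j, Y(Ω₂)=0.06363 - 0.19357j
  term(m=-1) = -0.00638 - 0.00090j   from Y*(Ω₁)=0.01518 + 0.01462j, Y(Ω₂)=-0.24756 + 0.17921j
  term(m=+0) = -0.04429 + 0.00000j   from Y*(Ω₁)=0.32362 + 0.00000j, Y(Ω₂)=-0.13685 + 0.00000j
  term(m=+1) = -0.00638 + 0.00090j   from Y*(Ω₁)=-0.01518 + 0.01462j, Y(Ω₂)=0.24756 + 0.17921j
  term(m=+2) = -0.06608 + 0.01900j   from Y*(Ω₁)=-0.01268 + 0.33722j, Y(Ω₂)=0.06363 + 0.19357j
  term(m=+3) = 0.01380 - 0.00616j   from Y*(Ω₁)=0.04184 + 0.04684j, Y(Ω₂)=0.07319 - 0.22926j
  term(m=+4) = -0.12831 + 0.08045j   from Y*(Ω₁)=-0.36105 - 0.02719j, Y(Ω₂)=0.33669 - 0.24817j
  term(m=+5) = -0.06938 + 0.05844j   from Y*(Ω₁)=-0.28403 + 0.23511j, Y(Ω₂)=0.24601 - 0.00211j
Accumulated sum -0.55697 + 0.00000j; after 4π/(2l+1) scaling, -0.63628 + 0.00000j ⇒ P_5 = -0.636285

-0.636285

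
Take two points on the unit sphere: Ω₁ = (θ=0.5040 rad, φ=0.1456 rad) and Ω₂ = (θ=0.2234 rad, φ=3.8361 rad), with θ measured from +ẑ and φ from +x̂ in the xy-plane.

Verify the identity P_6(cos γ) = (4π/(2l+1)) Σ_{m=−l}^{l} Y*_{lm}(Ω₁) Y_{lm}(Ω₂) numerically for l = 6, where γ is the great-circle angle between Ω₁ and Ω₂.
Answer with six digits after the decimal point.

Addition theorem: P_6(cos γ) = (4π/13) Σ_m Y*_{lm}(Ω₁) Y_{lm}(Ω₂), m = −6…6:
  m=-6: (0.003935, 0.004698) × (-0.000030, 0.000049) = (-0.000000, 0.000000)  (running Σ = (-0.000000, 0.000000))
  m=-5: (0.028735, 0.025612) × (0.000824, -0.000283) = (0.000031, 0.000013)  (running Σ = (0.000031, 0.000013))
  m=-4: (0.120493, 0.079357) × (-0.007600, -0.002892) = (-0.000686, -0.000952)  (running Σ = (-0.000656, -0.000938))
  m=-3: (0.316357, 0.147700) × (0.025278, 0.044903) = (0.001365, 0.017939)  (running Σ = (0.000709, 0.017000))
  m=-2: (0.480246, 0.143940) × (0.039661, -0.215770) = (0.050105, -0.097914)  (running Σ = (0.050814, -0.080914))
  m=-1: (0.241140, 0.035360) × (-0.431698, 0.359580) = (-0.116814, 0.071444)  (running Σ = (-0.066001, -0.009470))
  m=0: (-0.352893, -0.000000) × (0.549074, 0.000000) = (-0.193765, -0.000000)  (running Σ = (-0.259765, -0.009470))
  m=1: (-0.241140, 0.035360) × (0.431698, 0.359580) = (-0.116814, -0.071444)  (running Σ = (-0.376580, -0.080914))
  m=2: (0.480246, -0.143940) × (0.039661, 0.215770) = (0.050105, 0.097914)  (running Σ = (-0.326475, 0.017000))
  m=3: (-0.316357, 0.147700) × (-0.025278, 0.044903) = (0.001365, -0.017939)  (running Σ = (-0.325110, -0.000938))
  m=4: (0.120493, -0.079357) × (-0.007600, 0.002892) = (-0.000686, 0.000952)  (running Σ = (-0.325796, 0.000013))
  m=5: (-0.028735, 0.025612) × (-0.000824, -0.000283) = (0.000031, -0.000013)  (running Σ = (-0.325765, 0.000000))
  m=6: (0.003935, -0.004698) × (-0.000030, -0.000049) = (-0.000000, -0.000000)  (running Σ = (-0.325766, 0.000000))
Σ over m = (-0.325766, 0.000000); ×(4π/13) → (-0.314900, 0.000000). Real part: -0.314900

-0.314900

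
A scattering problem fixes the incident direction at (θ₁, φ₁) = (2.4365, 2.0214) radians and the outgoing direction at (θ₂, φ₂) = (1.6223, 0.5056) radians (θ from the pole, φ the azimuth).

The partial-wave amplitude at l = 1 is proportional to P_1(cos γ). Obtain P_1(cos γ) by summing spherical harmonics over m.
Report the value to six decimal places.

0.074784

Addition theorem: P_1(cos γ) = (4π/3) Σ_m Y*_{lm}(Ω₁) Y_{lm}(Ω₂), m = −1…1:
  [-1]  conj(Y_{1,-1})(Ω₁) = -0.09752 + 0.20157j ; Y_{1,-1}(Ω₂) = 0.30187 - 0.16711j ; Δ = 0.00425 + 0.07714j
  [+0]  conj(Y_{1,0})(Ω₁) = -0.37210 + 0.00000j ; Y_{1,0}(Ω₂) = -0.02515 + 0.00000j ; Δ = 0.00936 + 0.00000j
  [+1]  conj(Y_{1,1})(Ω₁) = 0.09752 + 0.20157j ; Y_{1,1}(Ω₂) = -0.30187 - 0.16711j ; Δ = 0.00425 - 0.07714j
Σ over m = 0.01785 + 0.00000j; ×(4π/3) → 0.07478 + 0.00000j. Real part: 0.074784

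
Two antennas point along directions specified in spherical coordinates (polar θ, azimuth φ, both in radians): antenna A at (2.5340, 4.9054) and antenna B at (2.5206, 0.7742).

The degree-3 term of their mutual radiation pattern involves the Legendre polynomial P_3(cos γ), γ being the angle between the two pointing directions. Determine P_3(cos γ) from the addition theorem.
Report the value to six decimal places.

Expand P_3 via completeness: Σ_{m} conj(Y_{3,m}) at Ω₁ times Y_{3,m} at Ω₂ —
  term(m=-3) = +0.006285-0.001097i   from Y*(Ω₁)=-0.042481+0.064976i, Y(Ω₂)=-0.056128-0.060032i
  term(m=-2) = -0.030562+0.070622i   from Y*(Ω₁)=+0.253347+0.102963i, Y(Ω₂)=-0.006302+0.281319i
  term(m=-1) = -0.104175-0.158593i   from Y*(Ω₁)=+0.083889-0.429222i, Y(Ω₂)=+0.310204-0.303333i
  term(m=+0) = +0.010585+0.000000i   from Y*(Ω₁)=-0.113488-0.000000i, Y(Ω₂)=-0.093265+0.000000i
  term(m=+1) = -0.104175+0.158593i   from Y*(Ω₁)=-0.083889-0.429222i, Y(Ω₂)=-0.310204-0.303333i
  term(m=+2) = -0.030562-0.070622i   from Y*(Ω₁)=+0.253347-0.102963i, Y(Ω₂)=-0.006302-0.281319i
  term(m=+3) = +0.006285+0.001097i   from Y*(Ω₁)=+0.042481+0.064976i, Y(Ω₂)=+0.056128-0.060032i
Σ over m = -0.246319+0.000000i; ×(4π/7) → -0.442191+0.000000i. Real part: -0.442191

-0.442191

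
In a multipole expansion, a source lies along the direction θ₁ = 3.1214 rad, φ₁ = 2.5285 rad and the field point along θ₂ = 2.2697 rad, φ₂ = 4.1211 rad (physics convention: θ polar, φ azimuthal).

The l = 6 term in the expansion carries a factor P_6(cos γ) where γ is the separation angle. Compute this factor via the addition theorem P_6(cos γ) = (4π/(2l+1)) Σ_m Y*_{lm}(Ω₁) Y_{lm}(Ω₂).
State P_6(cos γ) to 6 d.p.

Summing Y*_{l m}(θ₁,φ₁)·Y_{l m}(θ₂,φ₂) over m ∈ [−6, 6]; prefactor 4π/(2·6+1) = 0.966644:
  m=-6: Y*=-0.00000 + 0.00000j  Y=0.08933 + 0.03842j  product -0.00000 + 0.00000j
  m=-5: Y*=-0.00000 - 0.00000j  Y=0.05212 + 0.27826j  product -0.00000 - 0.00000j
  m=-4: Y*=-0.00000 - 0.00000j  Y=-0.31065 + 0.30513j  product 0.00000 - 0.00000j
  m=-3: Y*=-0.00001 - 0.00004j  Y=-0.28606 - 0.05890j  product 0.00000 + 0.00001j
  m=-2: Y*=0.00072 - 0.00200j  Y=0.05755 + 0.14073j  product 0.00032 - 0.00001j
  m=-1: Y*=0.05432 - 0.03821j  Y=-0.19950 + 0.29713j  product 0.00052 + 0.02376j
  m=+0: Y*=1.01276 + 0.00000j  Y=0.05555 + 0.00000j  product 0.05626 + 0.00000j
  m=+1: Y*=-0.05432 - 0.03821j  Y=0.19950 + 0.29713j  product 0.00052 - 0.02376j
  m=+2: Y*=0.00072 + 0.00200j  Y=0.05755 - 0.14073j  product 0.00032 + 0.00001j
  m=+3: Y*=0.00001 - 0.00004j  Y=0.28606 - 0.05890j  product 0.00000 - 0.00001j
  m=+4: Y*=-0.00000 + 0.00000j  Y=-0.31065 - 0.30513j  product 0.00000 + 0.00000j
  m=+5: Y*=0.00000 - 0.00000j  Y=-0.05212 + 0.27826j  product -0.00000 + 0.00000j
  m=+6: Y*=-0.00000 - 0.00000j  Y=0.08933 - 0.03842j  product -0.00000 - 0.00000j
Accumulated sum 0.05795 - 0.00000j; after 4π/(2l+1) scaling, 0.05601 - 0.00000j ⇒ P_6 = 0.056013

0.056013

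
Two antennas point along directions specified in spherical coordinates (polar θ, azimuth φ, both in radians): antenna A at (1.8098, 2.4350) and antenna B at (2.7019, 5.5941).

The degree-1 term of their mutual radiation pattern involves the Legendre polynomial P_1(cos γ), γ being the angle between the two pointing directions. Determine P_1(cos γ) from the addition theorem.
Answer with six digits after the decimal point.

Addition theorem: P_1(cos γ) = (4π/3) Σ_m Y*_{lm}(Ω₁) Y_{lm}(Ω₂), m = −1…1:
  [-1]  conj(Y_{1,-1})(Ω₁) = -0.25531 + 0.21793j ; Y_{1,-1}(Ω₂) = 0.11351 + 0.09351j ; Δ = -0.04936 + 0.00086j
  [+0]  conj(Y_{1,0})(Ω₁) = -0.11567 + 0.00000j ; Y_{1,0}(Ω₂) = -0.44213 + 0.00000j ; Δ = 0.05114 + 0.00000j
  [+1]  conj(Y_{1,1})(Ω₁) = 0.25531 + 0.21793j ; Y_{1,1}(Ω₂) = -0.11351 + 0.09351j ; Δ = -0.04936 - 0.00086j
Σ over m = -0.04757 + 0.00000j; ×(4π/3) → -0.19928 + 0.00000j. Real part: -0.199281

-0.199281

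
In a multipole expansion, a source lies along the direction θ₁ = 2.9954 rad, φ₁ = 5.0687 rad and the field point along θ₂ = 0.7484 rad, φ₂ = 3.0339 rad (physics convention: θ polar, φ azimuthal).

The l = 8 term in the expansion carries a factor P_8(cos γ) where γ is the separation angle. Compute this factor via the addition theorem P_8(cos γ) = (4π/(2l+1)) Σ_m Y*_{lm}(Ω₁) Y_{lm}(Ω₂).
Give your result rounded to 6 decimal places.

Term-by-term m-sum for l=8 (normalisation 4π/17 = 0.739198):
  m=-8: Y*=-0.000000+0.000000i  Y=+0.015431+0.017980i  product -0.000000-0.000000i
  m=-7: Y*=+0.000002+0.000002i  Y=-0.074407-0.069854i  product +0.000000-0.000000i
  m=-6: Y*=+0.000026-0.000042i  Y=+0.210474+0.158730i  product +0.000012-0.000005i
  m=-5: Y*=-0.000603-0.000129i  Y=-0.377220-0.225330i  product +0.000198+0.000184i
  m=-4: Y*=+0.000836+0.005701i  Y=+0.380955+0.175069i  product -0.000680+0.002318i
  m=-3: Y*=+0.034927-0.019165i  Y=-0.054278-0.018173i  product -0.002244+0.000406i
  m=-2: Y*=-0.147045-0.127061i  Y=-0.346037-0.075706i  product +0.041264+0.055100i
  m=-1: Y*=-0.206612+0.555114i  Y=+0.236570+0.025576i  product -0.063076+0.126039i
  m=+0: Y*=+0.756545-0.000000i  Y=+0.288871+0.000000i  product +0.218544+0.000000i
  m=+1: Y*=+0.206612+0.555114i  Y=-0.236570+0.025576i  product -0.063076-0.126039i
  m=+2: Y*=-0.147045+0.127061i  Y=-0.346037+0.075706i  product +0.041264-0.055100i
  m=+3: Y*=-0.034927-0.019165i  Y=+0.054278-0.018173i  product -0.002244-0.000406i
  m=+4: Y*=+0.000836-0.005701i  Y=+0.380955-0.175069i  product -0.000680-0.002318i
  m=+5: Y*=+0.000603-0.000129i  Y=+0.377220-0.225330i  product +0.000198-0.000184i
  m=+6: Y*=+0.000026+0.000042i  Y=+0.210474-0.158730i  product +0.000012+0.000005i
  m=+7: Y*=-0.000002+0.000002i  Y=+0.074407-0.069854i  product +0.000000+0.000000i
  m=+8: Y*=-0.000000-0.000000i  Y=+0.015431-0.017980i  product -0.000000+0.000000i
Total Σ_m = +0.169493+0.000000i. Multiply by 0.739198: +0.125289+0.000000i. P_8(cos γ) = 0.125289

0.125289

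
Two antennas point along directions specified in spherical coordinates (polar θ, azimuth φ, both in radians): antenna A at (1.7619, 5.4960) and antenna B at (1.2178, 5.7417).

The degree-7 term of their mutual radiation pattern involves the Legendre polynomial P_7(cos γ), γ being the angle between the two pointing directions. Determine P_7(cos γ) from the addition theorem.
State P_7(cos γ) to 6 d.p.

-0.337542

Expand P_7 via completeness: Σ_{m} conj(Y_{7,m}) at Ω₁ times Y_{7,m} at Ω₂ —
  m=-7: (0.314776, 0.306997) × (-0.255201, -0.193524) = (-0.020920, -0.139263)  (running Σ = (-0.020920, -0.139263))
  m=-6: (-0.003413, -0.318267) × (-0.438975, -0.047292) = (-0.013553, 0.139873)  (running Σ = (-0.034473, 0.000610))
  m=-5: (0.124548, -0.126794) × (-0.134085, 0.062172) = (-0.008817, 0.024744)  (running Σ = (-0.043290, 0.025354))
  m=-4: (-0.327790, 0.002343) × (0.159477, -0.235553) = (-0.051723, 0.077586)  (running Σ = (-0.095013, 0.102940))
  m=-3: (-0.059914, -0.059275) × (0.013949, -0.259711) = (-0.016230, 0.014734)  (running Σ = (-0.111244, 0.117674))
  m=-2: (0.001149, 0.321336) × (0.086964, 0.163898) = (-0.052566, 0.028133)  (running Σ = (-0.163810, 0.145807))
  m=-1: (-0.033358, 0.033477) × (0.246352, 0.148168) = (-0.013178, 0.003305)  (running Σ = (-0.176988, 0.149111))
  m=0: (0.317991, -0.000000) × (-0.153890, 0.000000) = (-0.048936, 0.000000)  (running Σ = (-0.225924, 0.149111))
  m=1: (0.033358, 0.033477) × (-0.246352, 0.148168) = (-0.013178, -0.003305)  (running Σ = (-0.239102, 0.145807))
  m=2: (0.001149, -0.321336) × (0.086964, -0.163898) = (-0.052566, -0.028133)  (running Σ = (-0.291668, 0.117674))
  m=3: (0.059914, -0.059275) × (-0.013949, -0.259711) = (-0.016230, -0.014734)  (running Σ = (-0.307898, 0.102940))
  m=4: (-0.327790, -0.002343) × (0.159477, 0.235553) = (-0.051723, -0.077586)  (running Σ = (-0.359621, 0.025354))
  m=5: (-0.124548, -0.126794) × (0.134085, 0.062172) = (-0.008817, -0.024744)  (running Σ = (-0.368438, 0.000610))
  m=6: (-0.003413, 0.318267) × (-0.438975, 0.047292) = (-0.013553, -0.139873)  (running Σ = (-0.381992, -0.139263))
  m=7: (-0.314776, 0.306997) × (0.255201, -0.193524) = (-0.020920, 0.139263)  (running Σ = (-0.402912, -0.000000))
Total Σ_m = (-0.402912, -0.000000). Multiply by 0.837758: (-0.337542, -0.000000). P_7(cos γ) = -0.337542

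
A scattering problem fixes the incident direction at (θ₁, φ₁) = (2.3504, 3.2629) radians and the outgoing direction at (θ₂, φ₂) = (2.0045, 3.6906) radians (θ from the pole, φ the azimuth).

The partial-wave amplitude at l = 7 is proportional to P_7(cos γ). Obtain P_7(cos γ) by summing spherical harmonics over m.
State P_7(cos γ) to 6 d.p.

-0.405692

Expand P_7 via completeness: Σ_{m} conj(Y_{7,m}) at Ω₁ times Y_{7,m} at Ω₂ —
  [-7]  conj(Y_{7,-7})(Ω₁) = -0.03040 - 0.03455j ; Y_{7,-7}(Ω₂) = 0.19350 - 0.16347j ; Δ = -0.01153 - 0.00172j
  [-6]  conj(Y_{7,-6})(Ω₁) = -0.12707 - 0.11322j ; Y_{7,-6}(Ω₂) = 0.43384 - 0.06666j ; Δ = -0.06267 - 0.04065j
  [-5]  conj(Y_{7,-5})(Ω₁) = -0.29755 - 0.20644j ; Y_{7,-5}(Ω₂) = 0.26981 + 0.11298j ; Δ = -0.05696 - 0.08932j
  [-4]  conj(Y_{7,-4})(Ω₁) = -0.39982 - 0.21082j ; Y_{7,-4}(Ω₂) = -0.08618 - 0.11939j ; Δ = 0.00929 + 0.06590j
  [-3]  conj(Y_{7,-3})(Ω₁) = -0.19743 - 0.07520j ; Y_{7,-3}(Ω₂) = -0.02641 - 0.34582j ; Δ = -0.02079 + 0.07026j
  [-2]  conj(Y_{7,-2})(Ω₁) = 0.23958 + 0.05929j ; Y_{7,-2}(Ω₂) = -0.00084 + 0.00164j ; Δ = -0.00030 + 0.00034j
  [-1]  conj(Y_{7,-1})(Ω₁) = 0.33362 + 0.04067j ; Y_{7,-1}(Ω₂) = -0.28508 + 0.17440j ; Δ = -0.10220 + 0.04659j
  [+0]  conj(Y_{7,0})(Ω₁) = -0.15357 + 0.00000j ; Y_{7,0}(Ω₂) = -0.03956 + 0.00000j ; Δ = 0.00607 + 0.00000j
  [+1]  conj(Y_{7,1})(Ω₁) = -0.33362 + 0.04067j ; Y_{7,1}(Ω₂) = 0.28508 + 0.17440j ; Δ = -0.10220 - 0.04659j
  [+2]  conj(Y_{7,2})(Ω₁) = 0.23958 - 0.05929j ; Y_{7,2}(Ω₂) = -0.00084 - 0.00164j ; Δ = -0.00030 - 0.00034j
  [+3]  conj(Y_{7,3})(Ω₁) = 0.19743 - 0.07520j ; Y_{7,3}(Ω₂) = 0.02641 - 0.34582j ; Δ = -0.02079 - 0.07026j
  [+4]  conj(Y_{7,4})(Ω₁) = -0.39982 + 0.21082j ; Y_{7,4}(Ω₂) = -0.08618 + 0.11939j ; Δ = 0.00929 - 0.06590j
  [+5]  conj(Y_{7,5})(Ω₁) = 0.29755 - 0.20644j ; Y_{7,5}(Ω₂) = -0.26981 + 0.11298j ; Δ = -0.05696 + 0.08932j
  [+6]  conj(Y_{7,6})(Ω₁) = -0.12707 + 0.11322j ; Y_{7,6}(Ω₂) = 0.43384 + 0.06666j ; Δ = -0.06267 + 0.04065j
  [+7]  conj(Y_{7,7})(Ω₁) = 0.03040 - 0.03455j ; Y_{7,7}(Ω₂) = -0.19350 - 0.16347j ; Δ = -0.01153 + 0.00172j
Σ over m = -0.48426 - 0.00000j; ×(4π/15) → -0.40569 - 0.00000j. Real part: -0.405692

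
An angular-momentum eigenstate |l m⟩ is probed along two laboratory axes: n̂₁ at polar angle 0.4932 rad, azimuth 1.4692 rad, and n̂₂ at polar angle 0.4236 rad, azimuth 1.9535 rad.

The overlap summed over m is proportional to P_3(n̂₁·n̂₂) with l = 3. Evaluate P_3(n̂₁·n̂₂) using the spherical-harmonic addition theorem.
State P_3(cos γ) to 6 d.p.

0.855770

Addition theorem: P_3(cos γ) = (4π/7) Σ_m Y*_{lm}(Ω₁) Y_{lm}(Ω₂), m = −3…3:
  [-3]  conj(Y_{3,-3})(Ω₁) = -0.013287-0.042237i ; Y_{3,-3}(Ω₂) = +0.026426+0.011886i ; Δ = +0.000151-0.001274i
  [-2]  conj(Y_{3,-2})(Ω₁) = -0.197628+0.040718i ; Y_{3,-2}(Ω₂) = -0.113509+0.109059i ; Δ = +0.017992-0.026175i
  [-1]  conj(Y_{3,-1})(Ω₁) = +0.044681+0.438277i ; Y_{3,-1}(Ω₂) = -0.156521-0.388822i ; Δ = +0.163418-0.085972i
  [+0]  conj(Y_{3,0})(Ω₁) = +0.289008-0.000000i ; Y_{3,0}(Ω₂) = +0.392995+0.000000i ; Δ = +0.113579+0.000000i
  [+1]  conj(Y_{3,1})(Ω₁) = -0.044681+0.438277i ; Y_{3,1}(Ω₂) = +0.156521-0.388822i ; Δ = +0.163418+0.085972i
  [+2]  conj(Y_{3,2})(Ω₁) = -0.197628-0.040718i ; Y_{3,2}(Ω₂) = -0.113509-0.109059i ; Δ = +0.017992+0.026175i
  [+3]  conj(Y_{3,3})(Ω₁) = +0.013287-0.042237i ; Y_{3,3}(Ω₂) = -0.026426+0.011886i ; Δ = +0.000151+0.001274i
Accumulated sum +0.476700+0.000000i; after 4π/(2l+1) scaling, +0.855770+0.000000i ⇒ P_3 = 0.855770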